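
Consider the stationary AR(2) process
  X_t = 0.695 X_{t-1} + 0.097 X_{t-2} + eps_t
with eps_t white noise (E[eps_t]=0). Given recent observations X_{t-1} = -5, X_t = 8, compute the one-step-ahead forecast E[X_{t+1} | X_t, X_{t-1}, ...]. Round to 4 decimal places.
E[X_{t+1} \mid \mathcal F_t] = 5.0750

For an AR(p) model X_t = c + sum_i phi_i X_{t-i} + eps_t, the
one-step-ahead conditional mean is
  E[X_{t+1} | X_t, ...] = c + sum_i phi_i X_{t+1-i}.
Substitute known values:
  E[X_{t+1} | ...] = (0.695) * (8) + (0.097) * (-5)
                   = 5.0750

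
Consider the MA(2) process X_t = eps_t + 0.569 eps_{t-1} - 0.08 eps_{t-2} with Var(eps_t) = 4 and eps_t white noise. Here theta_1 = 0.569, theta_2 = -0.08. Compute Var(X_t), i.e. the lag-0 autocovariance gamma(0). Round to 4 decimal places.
\gamma(0) = 5.3206

For an MA(q) process X_t = eps_t + sum_i theta_i eps_{t-i} with
Var(eps_t) = sigma^2, the variance is
  gamma(0) = sigma^2 * (1 + sum_i theta_i^2).
  sum_i theta_i^2 = (0.569)^2 + (-0.08)^2 = 0.323761 + 0.0064 = 0.330161.
  gamma(0) = 4 * (1 + 0.330161) = 4 * 1.330161 = 5.320644, which rounds to 5.3206.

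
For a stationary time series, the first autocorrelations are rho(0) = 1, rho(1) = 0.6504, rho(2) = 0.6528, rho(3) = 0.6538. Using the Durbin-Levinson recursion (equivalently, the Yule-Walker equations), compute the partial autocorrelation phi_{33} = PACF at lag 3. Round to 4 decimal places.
\phi_{33} = 0.2869

The PACF at lag k is phi_{kk}, the last component of the solution
to the Yule-Walker system G_k phi = r_k where
  (G_k)_{ij} = rho(|i - j|), (r_k)_i = rho(i), i,j = 1..k.
Equivalently, Durbin-Levinson gives phi_{kk} iteratively:
  phi_{11} = rho(1)
  phi_{kk} = [rho(k) - sum_{j=1..k-1} phi_{k-1,j} rho(k-j)]
            / [1 - sum_{j=1..k-1} phi_{k-1,j} rho(j)],
  phi_{k,j} = phi_{k-1,j} - phi_{kk} phi_{k-1,k-j},  j = 1..k-1.
Step k = 1:
  phi_11 = rho(1) = 0.6504.
Step k = 2:
  phi_22 = [rho(2) - phi_11 rho(1)] / [1 - phi_11 rho(1)] = [0.6528 - (0.6504)(0.6504)] / [1 - (0.6504)(0.6504)]
         = 0.22977984 / 0.57697984 = 0.398246.
  Update: phi_21 = phi_11 - phi_22 phi_11 = 0.6504 - (0.398246)(0.6504) = 0.391381.
Step k = 3:
  phi_33 = [rho(3) - phi_21 rho(2) - phi_22 rho(1)] / [1 - phi_21 rho(1) - phi_22 rho(2)]
    numerator   = 0.6538 - (0.391381)(0.6528) - (0.398246)(0.6504) = 0.13928744
    denominator = 1 - (0.391381)(0.6504) - (0.398246)(0.6528) = 0.48547097
  phi_33 = 0.13928744 / 0.48547097 = 0.2869.
Therefore phi_{33} = 0.2869.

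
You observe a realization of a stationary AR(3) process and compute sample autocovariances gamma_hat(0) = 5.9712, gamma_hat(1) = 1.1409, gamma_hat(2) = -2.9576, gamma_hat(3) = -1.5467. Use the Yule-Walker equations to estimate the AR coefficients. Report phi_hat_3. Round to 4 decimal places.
\hat\phi_{3} = -0.0100

The Yule-Walker equations for an AR(p) process read, in matrix form,
  Gamma_p phi = r_p,   with   (Gamma_p)_{ij} = gamma(|i - j|),
                       (r_p)_i = gamma(i),   i,j = 1..p.
Substitute the sample gammas (Toeplitz matrix and right-hand side of size 3):
  Gamma_p = [[5.9712, 1.1409, -2.9576], [1.1409, 5.9712, 1.1409], [-2.9576, 1.1409, 5.9712]]
  r_p     = [1.1409, -2.9576, -1.5467]
Written out (R1..R3):
  (R1) 5.9712 phi_1 + 1.1409 phi_2 - 2.9576 phi_3 = 1.1409
  (R2) 1.1409 phi_1 + 5.9712 phi_2 + 1.1409 phi_3 = -2.9576
  (R3) -2.9576 phi_1 + 1.1409 phi_2 + 5.9712 phi_3 = -1.5467
Gaussian elimination:
  R2 <- R2 - (1.1409/5.9712) R1 = R2 - (0.191067) R1:  5.753212 phi_2 + 1.706 phi_3 = -3.175588
  R3 <- R3 - (-2.9576/5.9712) R1 = R3 - (-0.495311) R1:  1.706 phi_2 + 4.506269 phi_3 = -0.9816
  R3 <- R3 - (1.706/5.753212) R2 = R3 - (0.29653) R2:  4.000388 phi_3 = -0.039942
Back-substitution:
  phi_hat_3 = -0.039942 / 4.000388 = -0.009985
  phi_hat_2 = (-3.175588 - (1.706)(-0.009985)) / 5.753212 = -0.549007
  phi_hat_1 = (1.1409 - (1.1409)(-0.549007) - (-2.9576)(-0.009985)) / 5.9712 = 0.291019
So phi_hat = [0.2910, -0.5490, -0.0100].
Therefore phi_hat_3 = -0.0100.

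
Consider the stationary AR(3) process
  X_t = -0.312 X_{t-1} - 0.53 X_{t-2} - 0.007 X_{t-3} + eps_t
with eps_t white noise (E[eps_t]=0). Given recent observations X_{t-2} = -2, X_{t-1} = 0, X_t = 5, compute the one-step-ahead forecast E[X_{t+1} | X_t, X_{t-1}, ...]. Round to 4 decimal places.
E[X_{t+1} \mid \mathcal F_t] = -1.5460

For an AR(p) model X_t = c + sum_i phi_i X_{t-i} + eps_t, the
one-step-ahead conditional mean is
  E[X_{t+1} | X_t, ...] = c + sum_i phi_i X_{t+1-i}.
Substitute known values:
  E[X_{t+1} | ...] = (-0.312) * (5) + (-0.53) * (0) + (-0.007) * (-2)
                   = -1.5460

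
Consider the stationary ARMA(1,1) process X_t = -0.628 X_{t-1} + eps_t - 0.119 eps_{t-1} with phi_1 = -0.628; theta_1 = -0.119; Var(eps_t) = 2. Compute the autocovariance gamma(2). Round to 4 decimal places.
\gamma(2) = 1.6650

Multiply the model equation by X_{t-k} and take expectations. With theta_0 = psi_0 = 1 and psi_j the MA(infinity) weights, this gives
  gamma(k) - sum_i phi_i gamma(k-i) = c_k,
  c_k = sigma^2 * sum_{j=k..q} theta_j psi_{j-k}   (c_k = 0 for k > q),
using gamma(-m) = gamma(m).
psi-weights needed (psi_j = theta_j + sum_i phi_i psi_{j-i}):
  psi_1 = theta_1 + phi_1 = -0.119 + (-0.628) = -0.747
Right-hand sides:
  c_0 = sigma^2 (1 + theta_1 psi_1) = 2 * (1 + (-0.119)(-0.747)) = 2 * 1.088893 = 2.177786
  c_1 = sigma^2 theta_1 = 2 * (-0.119) = -0.238
  c_2 = 0
Equations for k = 0 and k = 1 (AR order 1):
  gamma(0) = phi_1 gamma(1) + c_0
  gamma(1) = phi_1 gamma(0) + c_1
Substituting the second into the first: gamma(0) (1 - phi_1^2) = c_0 + phi_1 c_1, so
  gamma(0) = (c_0 + phi_1 c_1) / (1 - phi_1^2) = (2.177786 + (-0.628)(-0.238)) / (1 - (-0.628)^2) = 2.32725 / 0.605616 = 3.842782.
  gamma(1) = phi_1 gamma(0) + c_1 = (-0.628)(3.842782) + (-0.238) = -2.651267.
For k = 2 (> q): gamma(2) = phi_1 gamma(1) = (-0.628)(-2.651267) = 1.664996.
Therefore gamma(2) = 1.6650 (to 4 decimal places).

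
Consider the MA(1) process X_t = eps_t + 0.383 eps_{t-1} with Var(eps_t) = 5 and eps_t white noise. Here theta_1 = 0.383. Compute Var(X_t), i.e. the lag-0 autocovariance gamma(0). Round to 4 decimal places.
\gamma(0) = 5.7334

For an MA(q) process X_t = eps_t + sum_i theta_i eps_{t-i} with
Var(eps_t) = sigma^2, the variance is
  gamma(0) = sigma^2 * (1 + sum_i theta_i^2).
  sum_i theta_i^2 = (0.383)^2 = 0.146689.
  gamma(0) = 5 * (1 + 0.146689) = 5 * 1.146689 = 5.733445, which rounds to 5.7334.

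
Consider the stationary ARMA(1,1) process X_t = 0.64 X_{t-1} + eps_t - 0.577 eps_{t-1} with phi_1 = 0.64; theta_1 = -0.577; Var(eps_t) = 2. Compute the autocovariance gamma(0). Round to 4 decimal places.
\gamma(0) = 2.0134

Multiply the model equation by X_{t-k} and take expectations. With theta_0 = psi_0 = 1 and psi_j the MA(infinity) weights, this gives
  gamma(k) - sum_i phi_i gamma(k-i) = c_k,
  c_k = sigma^2 * sum_{j=k..q} theta_j psi_{j-k}   (c_k = 0 for k > q),
using gamma(-m) = gamma(m).
psi-weights needed (psi_j = theta_j + sum_i phi_i psi_{j-i}):
  psi_1 = theta_1 + phi_1 = -0.577 + (0.64) = 0.063
Right-hand sides:
  c_0 = sigma^2 (1 + theta_1 psi_1) = 2 * (1 + (-0.577)(0.063)) = 2 * 0.963649 = 1.927298
  c_1 = sigma^2 theta_1 = 2 * (-0.577) = -1.154
  c_2 = 0
Equations for k = 0 and k = 1 (AR order 1):
  gamma(0) = phi_1 gamma(1) + c_0
  gamma(1) = phi_1 gamma(0) + c_1
Substituting the second into the first: gamma(0) (1 - phi_1^2) = c_0 + phi_1 c_1, so
  gamma(0) = (c_0 + phi_1 c_1) / (1 - phi_1^2) = (1.927298 + (0.64)(-1.154)) / (1 - (0.64)^2) = 1.188738 / 0.5904 = 2.013445.
Therefore gamma(0) = 2.0134 (to 4 decimal places).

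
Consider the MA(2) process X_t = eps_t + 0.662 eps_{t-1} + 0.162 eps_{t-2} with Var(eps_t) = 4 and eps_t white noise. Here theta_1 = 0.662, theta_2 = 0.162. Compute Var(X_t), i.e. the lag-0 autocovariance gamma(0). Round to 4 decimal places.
\gamma(0) = 5.8580

For an MA(q) process X_t = eps_t + sum_i theta_i eps_{t-i} with
Var(eps_t) = sigma^2, the variance is
  gamma(0) = sigma^2 * (1 + sum_i theta_i^2).
  sum_i theta_i^2 = (0.662)^2 + (0.162)^2 = 0.438244 + 0.026244 = 0.464488.
  gamma(0) = 4 * (1 + 0.464488) = 4 * 1.464488 = 5.857952, which rounds to 5.8580.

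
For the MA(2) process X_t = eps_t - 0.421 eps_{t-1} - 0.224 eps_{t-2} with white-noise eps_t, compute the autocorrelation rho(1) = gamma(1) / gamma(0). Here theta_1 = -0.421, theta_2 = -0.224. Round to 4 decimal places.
\rho(1) = -0.2662

For an MA(q) process with theta_0 = 1, the autocovariance is
  gamma(k) = sigma^2 * sum_{i=0..q-k} theta_i * theta_{i+k},
and rho(k) = gamma(k) / gamma(0). Sigma^2 cancels.
  numerator   = (1)*(-0.421) + (-0.421)*(-0.224) = -0.326696.
  denominator = (1)^2 + (-0.421)^2 + (-0.224)^2 = 1.227417.
  rho(1) = -0.326696 / 1.227417 = -0.2662.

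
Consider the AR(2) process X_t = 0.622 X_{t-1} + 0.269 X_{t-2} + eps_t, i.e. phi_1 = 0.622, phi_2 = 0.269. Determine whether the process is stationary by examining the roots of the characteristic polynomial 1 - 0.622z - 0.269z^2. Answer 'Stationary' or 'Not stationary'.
\text{Stationary}

The AR(p) characteristic polynomial is P(z) = 1 - 0.622z - 0.269z^2.
Stationarity requires all roots to lie outside the unit circle, i.e. |z| > 1 for every root.
Set 1 + (-0.622) z + (-0.269) z^2 = 0, i.e. a z^2 + b z + c = 0 with a = -0.269, b = -0.622, c = 1.
Discriminant D = b^2 - 4ac = (-0.622)^2 - 4*(-0.269)*1 = 0.386884 - (-1.076) = 1.462884.
D >= 0, so the roots are real: z = (-b +/- sqrt(D)) / (2a) = (0.622 +/- 1.209497) / (-0.538).
  z_1 = (0.622 + 1.209497) / (-0.538) = -3.4043,   |z_1| = 3.4043.
  z_2 = (0.622 - 1.209497) / (-0.538) = 1.092,   |z_2| = 1.092.
Moduli of all roots: 3.4043, 1.0920.
All moduli strictly greater than 1? Yes.
Verdict: Stationary.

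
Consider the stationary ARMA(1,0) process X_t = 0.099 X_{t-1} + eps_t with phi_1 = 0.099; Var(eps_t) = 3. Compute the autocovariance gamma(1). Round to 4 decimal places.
\gamma(1) = 0.2999

Multiply the model equation by X_{t-k} and take expectations. With theta_0 = psi_0 = 1 and psi_j the MA(infinity) weights, this gives
  gamma(k) - sum_i phi_i gamma(k-i) = c_k,
  c_k = sigma^2 * sum_{j=k..q} theta_j psi_{j-k}   (c_k = 0 for k > q),
using gamma(-m) = gamma(m).
Pure AR (q = 0): c_0 = sigma^2 = 3, c_k = 0 for k >= 1.
Equations for k = 0 and k = 1 (AR order 1):
  gamma(0) = phi_1 gamma(1) + c_0
  gamma(1) = phi_1 gamma(0) + c_1
Substituting the second into the first: gamma(0) (1 - phi_1^2) = c_0 + phi_1 c_1, so
  gamma(0) = c_0 / (1 - phi_1^2) = 3 / (1 - (0.099)^2) = 3 / 0.990199 = 3.029694.
  gamma(1) = phi_1 gamma(0) = (0.099)(3.029694) = 0.29994.
Therefore gamma(1) = 0.2999 (to 4 decimal places).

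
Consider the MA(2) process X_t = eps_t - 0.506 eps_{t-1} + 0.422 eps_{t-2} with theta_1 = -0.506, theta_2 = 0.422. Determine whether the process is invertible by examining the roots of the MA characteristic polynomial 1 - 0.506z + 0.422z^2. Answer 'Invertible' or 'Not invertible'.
\text{Invertible}

The MA(q) characteristic polynomial is P(z) = 1 - 0.506z + 0.422z^2.
Invertibility requires all roots to lie outside the unit circle, i.e. |z| > 1 for every root.
Set 1 + (-0.506) z + (0.422) z^2 = 0, i.e. a z^2 + b z + c = 0 with a = 0.422, b = -0.506, c = 1.
Discriminant D = b^2 - 4ac = (-0.506)^2 - 4*(0.422)*1 = 0.256036 - (1.688) = -1.431964.
D < 0, so the roots are the complex-conjugate pair z = (-b +/- i sqrt(-D)) / (2a) = 0.5995 +/- 1.4178i.
For a conjugate pair |z|^2 = z * conj(z) = (product of roots) = c/a = 1/(0.422) = 2.369668, so |z| = sqrt(2.369668) = 1.5394 for both roots.
Moduli of all roots: 1.5394, 1.5394.
All moduli strictly greater than 1? Yes.
Verdict: Invertible.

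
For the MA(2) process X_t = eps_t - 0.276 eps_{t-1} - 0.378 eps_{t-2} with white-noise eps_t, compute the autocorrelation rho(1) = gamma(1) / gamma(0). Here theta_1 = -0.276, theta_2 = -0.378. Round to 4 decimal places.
\rho(1) = -0.1408

For an MA(q) process with theta_0 = 1, the autocovariance is
  gamma(k) = sigma^2 * sum_{i=0..q-k} theta_i * theta_{i+k},
and rho(k) = gamma(k) / gamma(0). Sigma^2 cancels.
  numerator   = (1)*(-0.276) + (-0.276)*(-0.378) = -0.171672.
  denominator = (1)^2 + (-0.276)^2 + (-0.378)^2 = 1.21906.
  rho(1) = -0.171672 / 1.21906 = -0.1408.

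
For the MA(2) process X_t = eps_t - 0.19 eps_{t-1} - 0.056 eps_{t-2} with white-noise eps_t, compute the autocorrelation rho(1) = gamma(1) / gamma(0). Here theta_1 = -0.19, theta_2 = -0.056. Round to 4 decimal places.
\rho(1) = -0.1726

For an MA(q) process with theta_0 = 1, the autocovariance is
  gamma(k) = sigma^2 * sum_{i=0..q-k} theta_i * theta_{i+k},
and rho(k) = gamma(k) / gamma(0). Sigma^2 cancels.
  numerator   = (1)*(-0.19) + (-0.19)*(-0.056) = -0.17936.
  denominator = (1)^2 + (-0.19)^2 + (-0.056)^2 = 1.039236.
  rho(1) = -0.17936 / 1.039236 = -0.1726.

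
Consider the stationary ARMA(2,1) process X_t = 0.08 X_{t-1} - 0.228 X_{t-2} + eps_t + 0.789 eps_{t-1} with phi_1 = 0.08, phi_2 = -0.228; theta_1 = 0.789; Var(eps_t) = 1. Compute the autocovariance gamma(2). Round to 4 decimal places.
\gamma(2) = -0.3558

Multiply the model equation by X_{t-k} and take expectations. With theta_0 = psi_0 = 1 and psi_j the MA(infinity) weights, this gives
  gamma(k) - sum_i phi_i gamma(k-i) = c_k,
  c_k = sigma^2 * sum_{j=k..q} theta_j psi_{j-k}   (c_k = 0 for k > q),
using gamma(-m) = gamma(m).
psi-weights needed (psi_j = theta_j + sum_i phi_i psi_{j-i}):
  psi_1 = theta_1 + phi_1 = 0.789 + (0.08) = 0.869
Right-hand sides:
  c_0 = sigma^2 (1 + theta_1 psi_1) = 1 * (1 + (0.789)(0.869)) = 1 * 1.685641 = 1.685641
  c_1 = sigma^2 theta_1 = 1 * (0.789) = 0.789
  c_2 = 0
Equations for k = 0, 1, 2 (AR order 2, c_2 = 0):
  (E0) gamma(0) = phi_1 gamma(1) + phi_2 gamma(2) + c_0
  (E1) gamma(1) = phi_1 gamma(0) + phi_2 gamma(1) + c_1
  (E2) gamma(2) = phi_1 gamma(1) + phi_2 gamma(0)
From (E1): gamma(1) = A gamma(0) + B with
  A = phi_1 / (1 - phi_2) = 0.08 / 1.228 = 0.065147,   B = c_1 / (1 - phi_2) = 0.789 / 1.228 = 0.642508.
Insert (E2) into (E0): gamma(0) (1 - phi_2^2) = phi_1 (1 + phi_2) gamma(1) + c_0.
  phi_1 (1 + phi_2) = (0.08)(0.772) = 0.06176,   1 - phi_2^2 = 0.948016.
Replace gamma(1) by A gamma(0) + B and collect gamma(0):
  gamma(0) [0.948016 - (0.06176)(0.065147)] = (0.06176)(0.642508) + 1.685641
  gamma(0) * 0.943993 = 1.725322
  gamma(0) = 1.725322 / 0.943993 = 1.827686.
  gamma(1) = A gamma(0) + B = (0.065147)(1.827686) + (0.642508) = 0.761576.
  gamma(2) = phi_1 gamma(1) + phi_2 gamma(0) = (0.08)(0.761576) + (-0.228)(1.827686) = -0.355786.
Therefore gamma(2) = -0.3558 (to 4 decimal places).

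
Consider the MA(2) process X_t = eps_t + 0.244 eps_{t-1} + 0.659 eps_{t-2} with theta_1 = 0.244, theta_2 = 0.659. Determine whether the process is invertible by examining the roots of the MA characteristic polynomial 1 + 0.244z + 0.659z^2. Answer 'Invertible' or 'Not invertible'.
\text{Invertible}

The MA(q) characteristic polynomial is P(z) = 1 + 0.244z + 0.659z^2.
Invertibility requires all roots to lie outside the unit circle, i.e. |z| > 1 for every root.
Set 1 + (0.244) z + (0.659) z^2 = 0, i.e. a z^2 + b z + c = 0 with a = 0.659, b = 0.244, c = 1.
Discriminant D = b^2 - 4ac = (0.244)^2 - 4*(0.659)*1 = 0.059536 - (2.636) = -2.576464.
D < 0, so the roots are the complex-conjugate pair z = (-b +/- i sqrt(-D)) / (2a) = -0.1851 +/- 1.2179i.
For a conjugate pair |z|^2 = z * conj(z) = (product of roots) = c/a = 1/(0.659) = 1.517451, so |z| = sqrt(1.517451) = 1.2318 for both roots.
Moduli of all roots: 1.2318, 1.2318.
All moduli strictly greater than 1? Yes.
Verdict: Invertible.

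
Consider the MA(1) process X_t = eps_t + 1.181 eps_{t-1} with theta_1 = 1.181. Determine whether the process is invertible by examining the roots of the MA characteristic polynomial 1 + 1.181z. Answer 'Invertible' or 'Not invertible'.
\text{Not invertible}

The MA(q) characteristic polynomial is P(z) = 1 + 1.181z.
Invertibility requires all roots to lie outside the unit circle, i.e. |z| > 1 for every root.
This is linear in z: 1 + (1.181) z = 0  =>  z = -1/(1.181) = -0.84674,  |z| = 0.84674.
Moduli of all roots: 0.8467.
All moduli strictly greater than 1? No.
Verdict: Not invertible.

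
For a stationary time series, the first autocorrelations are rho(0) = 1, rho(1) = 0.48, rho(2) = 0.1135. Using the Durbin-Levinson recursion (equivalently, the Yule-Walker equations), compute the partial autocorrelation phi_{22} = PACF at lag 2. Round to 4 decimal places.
\phi_{22} = -0.1519

The PACF at lag k is phi_{kk}, the last component of the solution
to the Yule-Walker system G_k phi = r_k where
  (G_k)_{ij} = rho(|i - j|), (r_k)_i = rho(i), i,j = 1..k.
Equivalently, Durbin-Levinson gives phi_{kk} iteratively:
  phi_{11} = rho(1)
  phi_{kk} = [rho(k) - sum_{j=1..k-1} phi_{k-1,j} rho(k-j)]
            / [1 - sum_{j=1..k-1} phi_{k-1,j} rho(j)],
  phi_{k,j} = phi_{k-1,j} - phi_{kk} phi_{k-1,k-j},  j = 1..k-1.
Step k = 1:
  phi_11 = rho(1) = 0.48.
Step k = 2:
  phi_22 = [rho(2) - phi_11 rho(1)] / [1 - phi_11 rho(1)] = [0.1135 - (0.48)(0.48)] / [1 - (0.48)(0.48)]
         = -0.1169 / 0.7696 = -0.1519.
Therefore phi_{22} = -0.1519.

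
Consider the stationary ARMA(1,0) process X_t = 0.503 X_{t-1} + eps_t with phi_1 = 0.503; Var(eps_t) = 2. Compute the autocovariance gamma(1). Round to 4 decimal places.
\gamma(1) = 1.3467

Multiply the model equation by X_{t-k} and take expectations. With theta_0 = psi_0 = 1 and psi_j the MA(infinity) weights, this gives
  gamma(k) - sum_i phi_i gamma(k-i) = c_k,
  c_k = sigma^2 * sum_{j=k..q} theta_j psi_{j-k}   (c_k = 0 for k > q),
using gamma(-m) = gamma(m).
Pure AR (q = 0): c_0 = sigma^2 = 2, c_k = 0 for k >= 1.
Equations for k = 0 and k = 1 (AR order 1):
  gamma(0) = phi_1 gamma(1) + c_0
  gamma(1) = phi_1 gamma(0) + c_1
Substituting the second into the first: gamma(0) (1 - phi_1^2) = c_0 + phi_1 c_1, so
  gamma(0) = c_0 / (1 - phi_1^2) = 2 / (1 - (0.503)^2) = 2 / 0.746991 = 2.677408.
  gamma(1) = phi_1 gamma(0) = (0.503)(2.677408) = 1.346736.
Therefore gamma(1) = 1.3467 (to 4 decimal places).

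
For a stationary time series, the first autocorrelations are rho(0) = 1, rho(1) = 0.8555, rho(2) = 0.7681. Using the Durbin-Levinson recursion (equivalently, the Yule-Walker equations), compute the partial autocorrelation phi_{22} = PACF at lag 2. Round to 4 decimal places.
\phi_{22} = 0.1351

The PACF at lag k is phi_{kk}, the last component of the solution
to the Yule-Walker system G_k phi = r_k where
  (G_k)_{ij} = rho(|i - j|), (r_k)_i = rho(i), i,j = 1..k.
Equivalently, Durbin-Levinson gives phi_{kk} iteratively:
  phi_{11} = rho(1)
  phi_{kk} = [rho(k) - sum_{j=1..k-1} phi_{k-1,j} rho(k-j)]
            / [1 - sum_{j=1..k-1} phi_{k-1,j} rho(j)],
  phi_{k,j} = phi_{k-1,j} - phi_{kk} phi_{k-1,k-j},  j = 1..k-1.
Step k = 1:
  phi_11 = rho(1) = 0.8555.
Step k = 2:
  phi_22 = [rho(2) - phi_11 rho(1)] / [1 - phi_11 rho(1)] = [0.7681 - (0.8555)(0.8555)] / [1 - (0.8555)(0.8555)]
         = 0.03621975 / 0.26811975 = 0.1351.
Therefore phi_{22} = 0.1351.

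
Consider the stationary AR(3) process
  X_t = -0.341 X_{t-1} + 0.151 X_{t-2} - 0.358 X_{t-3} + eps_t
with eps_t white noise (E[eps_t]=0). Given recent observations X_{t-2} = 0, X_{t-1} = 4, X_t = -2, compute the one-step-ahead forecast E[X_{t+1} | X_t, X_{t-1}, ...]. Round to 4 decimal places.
E[X_{t+1} \mid \mathcal F_t] = 1.2860

For an AR(p) model X_t = c + sum_i phi_i X_{t-i} + eps_t, the
one-step-ahead conditional mean is
  E[X_{t+1} | X_t, ...] = c + sum_i phi_i X_{t+1-i}.
Substitute known values:
  E[X_{t+1} | ...] = (-0.341) * (-2) + (0.151) * (4) + (-0.358) * (0)
                   = 1.2860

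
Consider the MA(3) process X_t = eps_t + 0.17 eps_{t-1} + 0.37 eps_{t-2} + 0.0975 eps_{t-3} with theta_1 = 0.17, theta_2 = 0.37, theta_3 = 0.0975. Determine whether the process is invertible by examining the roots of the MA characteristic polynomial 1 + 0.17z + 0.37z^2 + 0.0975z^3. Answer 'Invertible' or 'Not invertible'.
\text{Invertible}

The MA(q) characteristic polynomial is P(z) = 1 + 0.17z + 0.37z^2 + 0.0975z^3.
Invertibility requires all roots to lie outside the unit circle, i.e. |z| > 1 for every root.
Degree 3: look for a simple real root z0 first, then factor out (1 - z/z0) and solve the remaining quadratic.
Testing z0 = -4: P(-4) = 1 + (0.17)(-4) + (0.37)(-4)^2 + (0.0975)(-4)^3
  = 1 + (-0.68) + (5.92) + (-6.24) = 0.  So z_0 = -4 is a root, |z_0| = 4.
Divide out the factor (1 + 0.25 z) = (1 - z/z0) (since 1/z0 = -0.25):
  P(z) = (1 + 0.25 z)(1 + (-0.08) z + (0.39) z^2)
  [check: z-coef -0.08 - (-0.25) = 0.17; z^2-coef 0.39 - (-0.25)(-0.08) = 0.37; z^3-coef -(-0.25)(0.39) = 0.0975.]
Remaining roots from the quadratic factor 1 + (-0.08) z + (0.39) z^2:
  Set 1 + (-0.08) z + (0.39) z^2 = 0, i.e. a z^2 + b z + c = 0 with a = 0.39, b = -0.08, c = 1.
  Discriminant D = b^2 - 4ac = (-0.08)^2 - 4*(0.39)*1 = 0.0064 - (1.56) = -1.5536.
  D < 0, so the roots are the complex-conjugate pair z = (-b +/- i sqrt(-D)) / (2a) = 0.1026 +/- 1.598i.
  For a conjugate pair |z|^2 = z * conj(z) = (product of roots) = c/a = 1/(0.39) = 2.564103, so |z| = sqrt(2.564103) = 1.6013 for both roots.
Moduli of all roots: 4.0000, 1.6013, 1.6013.
All moduli strictly greater than 1? Yes.
Verdict: Invertible.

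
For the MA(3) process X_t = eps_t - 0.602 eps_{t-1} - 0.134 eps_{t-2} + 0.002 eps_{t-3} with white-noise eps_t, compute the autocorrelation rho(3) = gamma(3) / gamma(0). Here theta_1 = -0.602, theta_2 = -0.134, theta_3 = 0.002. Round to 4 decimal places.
\rho(3) = 0.0014

For an MA(q) process with theta_0 = 1, the autocovariance is
  gamma(k) = sigma^2 * sum_{i=0..q-k} theta_i * theta_{i+k},
and rho(k) = gamma(k) / gamma(0). Sigma^2 cancels.
  numerator   = (1)*(0.002) = 0.002.
  denominator = (1)^2 + (-0.602)^2 + (-0.134)^2 + (0.002)^2 = 1.380364.
  rho(3) = 0.002 / 1.380364 = 0.0014.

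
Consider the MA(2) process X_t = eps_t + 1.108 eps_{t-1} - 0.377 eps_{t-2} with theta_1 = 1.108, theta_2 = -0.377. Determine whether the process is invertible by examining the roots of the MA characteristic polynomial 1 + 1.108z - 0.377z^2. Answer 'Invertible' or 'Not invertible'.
\text{Not invertible}

The MA(q) characteristic polynomial is P(z) = 1 + 1.108z - 0.377z^2.
Invertibility requires all roots to lie outside the unit circle, i.e. |z| > 1 for every root.
Set 1 + (1.108) z + (-0.377) z^2 = 0, i.e. a z^2 + b z + c = 0 with a = -0.377, b = 1.108, c = 1.
Discriminant D = b^2 - 4ac = (1.108)^2 - 4*(-0.377)*1 = 1.227664 - (-1.508) = 2.735664.
D >= 0, so the roots are real: z = (-b +/- sqrt(D)) / (2a) = (-1.108 +/- 1.653984) / (-0.754).
  z_1 = (-1.108 + 1.653984) / (-0.754) = -0.7241,   |z_1| = 0.7241.
  z_2 = (-1.108 - 1.653984) / (-0.754) = 3.6631,   |z_2| = 3.6631.
Moduli of all roots: 0.7241, 3.6631.
All moduli strictly greater than 1? No.
Verdict: Not invertible.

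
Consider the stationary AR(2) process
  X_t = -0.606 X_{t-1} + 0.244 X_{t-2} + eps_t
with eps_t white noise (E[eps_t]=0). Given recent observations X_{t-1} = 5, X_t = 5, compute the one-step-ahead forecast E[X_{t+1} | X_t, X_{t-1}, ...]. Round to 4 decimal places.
E[X_{t+1} \mid \mathcal F_t] = -1.8100

For an AR(p) model X_t = c + sum_i phi_i X_{t-i} + eps_t, the
one-step-ahead conditional mean is
  E[X_{t+1} | X_t, ...] = c + sum_i phi_i X_{t+1-i}.
Substitute known values:
  E[X_{t+1} | ...] = (-0.606) * (5) + (0.244) * (5)
                   = -1.8100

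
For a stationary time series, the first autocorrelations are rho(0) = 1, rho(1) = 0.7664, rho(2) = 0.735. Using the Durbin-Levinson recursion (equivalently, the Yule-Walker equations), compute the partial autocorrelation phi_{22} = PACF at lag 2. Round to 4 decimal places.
\phi_{22} = 0.3578

The PACF at lag k is phi_{kk}, the last component of the solution
to the Yule-Walker system G_k phi = r_k where
  (G_k)_{ij} = rho(|i - j|), (r_k)_i = rho(i), i,j = 1..k.
Equivalently, Durbin-Levinson gives phi_{kk} iteratively:
  phi_{11} = rho(1)
  phi_{kk} = [rho(k) - sum_{j=1..k-1} phi_{k-1,j} rho(k-j)]
            / [1 - sum_{j=1..k-1} phi_{k-1,j} rho(j)],
  phi_{k,j} = phi_{k-1,j} - phi_{kk} phi_{k-1,k-j},  j = 1..k-1.
Step k = 1:
  phi_11 = rho(1) = 0.7664.
Step k = 2:
  phi_22 = [rho(2) - phi_11 rho(1)] / [1 - phi_11 rho(1)] = [0.735 - (0.7664)(0.7664)] / [1 - (0.7664)(0.7664)]
         = 0.14763104 / 0.41263104 = 0.3578.
Therefore phi_{22} = 0.3578.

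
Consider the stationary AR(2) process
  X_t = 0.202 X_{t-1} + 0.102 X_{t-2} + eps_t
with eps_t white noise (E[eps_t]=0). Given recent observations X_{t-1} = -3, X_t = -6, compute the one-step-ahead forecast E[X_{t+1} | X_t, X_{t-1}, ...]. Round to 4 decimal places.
E[X_{t+1} \mid \mathcal F_t] = -1.5180

For an AR(p) model X_t = c + sum_i phi_i X_{t-i} + eps_t, the
one-step-ahead conditional mean is
  E[X_{t+1} | X_t, ...] = c + sum_i phi_i X_{t+1-i}.
Substitute known values:
  E[X_{t+1} | ...] = (0.202) * (-6) + (0.102) * (-3)
                   = -1.5180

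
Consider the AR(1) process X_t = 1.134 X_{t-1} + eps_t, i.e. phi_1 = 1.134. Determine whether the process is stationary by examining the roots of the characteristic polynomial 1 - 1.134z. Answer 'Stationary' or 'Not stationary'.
\text{Not stationary}

The AR(p) characteristic polynomial is P(z) = 1 - 1.134z.
Stationarity requires all roots to lie outside the unit circle, i.e. |z| > 1 for every root.
This is linear in z: 1 + (-1.134) z = 0  =>  z = -1/(-1.134) = 0.881834,  |z| = 0.881834.
Moduli of all roots: 0.8818.
All moduli strictly greater than 1? No.
Verdict: Not stationary.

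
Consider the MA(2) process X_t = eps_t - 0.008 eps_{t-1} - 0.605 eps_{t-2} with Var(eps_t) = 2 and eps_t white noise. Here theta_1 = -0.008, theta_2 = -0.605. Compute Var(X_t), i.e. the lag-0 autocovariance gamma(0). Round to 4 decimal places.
\gamma(0) = 2.7322

For an MA(q) process X_t = eps_t + sum_i theta_i eps_{t-i} with
Var(eps_t) = sigma^2, the variance is
  gamma(0) = sigma^2 * (1 + sum_i theta_i^2).
  sum_i theta_i^2 = (-0.008)^2 + (-0.605)^2 = 0.000064 + 0.366025 = 0.366089.
  gamma(0) = 2 * (1 + 0.366089) = 2 * 1.366089 = 2.732178, which rounds to 2.7322.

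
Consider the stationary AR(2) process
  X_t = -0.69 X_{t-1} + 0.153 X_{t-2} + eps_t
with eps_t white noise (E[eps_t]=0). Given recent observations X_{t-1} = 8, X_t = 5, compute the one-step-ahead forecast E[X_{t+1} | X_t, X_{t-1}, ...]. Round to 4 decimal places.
E[X_{t+1} \mid \mathcal F_t] = -2.2260

For an AR(p) model X_t = c + sum_i phi_i X_{t-i} + eps_t, the
one-step-ahead conditional mean is
  E[X_{t+1} | X_t, ...] = c + sum_i phi_i X_{t+1-i}.
Substitute known values:
  E[X_{t+1} | ...] = (-0.69) * (5) + (0.153) * (8)
                   = -2.2260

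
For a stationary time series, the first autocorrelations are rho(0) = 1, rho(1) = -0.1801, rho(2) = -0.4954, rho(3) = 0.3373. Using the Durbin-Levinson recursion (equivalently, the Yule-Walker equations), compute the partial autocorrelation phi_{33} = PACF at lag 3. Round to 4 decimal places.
\phi_{33} = 0.1488

The PACF at lag k is phi_{kk}, the last component of the solution
to the Yule-Walker system G_k phi = r_k where
  (G_k)_{ij} = rho(|i - j|), (r_k)_i = rho(i), i,j = 1..k.
Equivalently, Durbin-Levinson gives phi_{kk} iteratively:
  phi_{11} = rho(1)
  phi_{kk} = [rho(k) - sum_{j=1..k-1} phi_{k-1,j} rho(k-j)]
            / [1 - sum_{j=1..k-1} phi_{k-1,j} rho(j)],
  phi_{k,j} = phi_{k-1,j} - phi_{kk} phi_{k-1,k-j},  j = 1..k-1.
Step k = 1:
  phi_11 = rho(1) = -0.1801.
Step k = 2:
  phi_22 = [rho(2) - phi_11 rho(1)] / [1 - phi_11 rho(1)] = [-0.4954 - (-0.1801)(-0.1801)] / [1 - (-0.1801)(-0.1801)]
         = -0.52783601 / 0.96756399 = -0.545531.
  Update: phi_21 = phi_11 - phi_22 phi_11 = -0.1801 - (-0.545531)(-0.1801) = -0.27835.
Step k = 3:
  phi_33 = [rho(3) - phi_21 rho(2) - phi_22 rho(1)] / [1 - phi_21 rho(1) - phi_22 rho(2)]
    numerator   = 0.3373 - (-0.27835)(-0.4954) - (-0.545531)(-0.1801) = 0.10115525
    denominator = 1 - (-0.27835)(-0.1801) - (-0.545531)(-0.4954) = 0.67961316
  phi_33 = 0.10115525 / 0.67961316 = 0.1488.
Therefore phi_{33} = 0.1488.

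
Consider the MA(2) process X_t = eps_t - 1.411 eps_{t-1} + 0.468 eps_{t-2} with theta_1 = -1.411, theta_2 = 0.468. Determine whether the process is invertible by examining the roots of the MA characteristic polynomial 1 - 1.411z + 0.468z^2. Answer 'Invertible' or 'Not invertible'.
\text{Invertible}

The MA(q) characteristic polynomial is P(z) = 1 - 1.411z + 0.468z^2.
Invertibility requires all roots to lie outside the unit circle, i.e. |z| > 1 for every root.
Set 1 + (-1.411) z + (0.468) z^2 = 0, i.e. a z^2 + b z + c = 0 with a = 0.468, b = -1.411, c = 1.
Discriminant D = b^2 - 4ac = (-1.411)^2 - 4*(0.468)*1 = 1.990921 - (1.872) = 0.118921.
D >= 0, so the roots are real: z = (-b +/- sqrt(D)) / (2a) = (1.411 +/- 0.344849) / (0.936).
  z_1 = (1.411 + 0.344849) / (0.936) = 1.8759,   |z_1| = 1.8759.
  z_2 = (1.411 - 0.344849) / (0.936) = 1.139,   |z_2| = 1.139.
Moduli of all roots: 1.8759, 1.1390.
All moduli strictly greater than 1? Yes.
Verdict: Invertible.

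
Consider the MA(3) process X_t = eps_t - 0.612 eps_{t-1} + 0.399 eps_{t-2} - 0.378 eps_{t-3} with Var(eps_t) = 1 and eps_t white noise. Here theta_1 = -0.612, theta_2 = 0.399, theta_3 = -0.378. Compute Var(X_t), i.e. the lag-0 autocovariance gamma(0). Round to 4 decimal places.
\gamma(0) = 1.6766

For an MA(q) process X_t = eps_t + sum_i theta_i eps_{t-i} with
Var(eps_t) = sigma^2, the variance is
  gamma(0) = sigma^2 * (1 + sum_i theta_i^2).
  sum_i theta_i^2 = (-0.612)^2 + (0.399)^2 + (-0.378)^2 = 0.374544 + 0.159201 + 0.142884 = 0.676629.
  gamma(0) = 1 * (1 + 0.676629) = 1 * 1.676629 = 1.676629, which rounds to 1.6766.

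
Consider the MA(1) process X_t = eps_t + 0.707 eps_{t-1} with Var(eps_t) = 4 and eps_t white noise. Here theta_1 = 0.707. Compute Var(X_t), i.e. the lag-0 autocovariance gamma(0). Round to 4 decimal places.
\gamma(0) = 5.9994

For an MA(q) process X_t = eps_t + sum_i theta_i eps_{t-i} with
Var(eps_t) = sigma^2, the variance is
  gamma(0) = sigma^2 * (1 + sum_i theta_i^2).
  sum_i theta_i^2 = (0.707)^2 = 0.499849.
  gamma(0) = 4 * (1 + 0.499849) = 4 * 1.499849 = 5.999396, which rounds to 5.9994.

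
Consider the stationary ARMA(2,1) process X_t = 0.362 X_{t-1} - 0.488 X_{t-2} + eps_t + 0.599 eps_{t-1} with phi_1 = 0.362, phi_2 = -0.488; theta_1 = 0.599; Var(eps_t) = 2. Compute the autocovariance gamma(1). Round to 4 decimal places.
\gamma(1) = 1.9253

Multiply the model equation by X_{t-k} and take expectations. With theta_0 = psi_0 = 1 and psi_j the MA(infinity) weights, this gives
  gamma(k) - sum_i phi_i gamma(k-i) = c_k,
  c_k = sigma^2 * sum_{j=k..q} theta_j psi_{j-k}   (c_k = 0 for k > q),
using gamma(-m) = gamma(m).
psi-weights needed (psi_j = theta_j + sum_i phi_i psi_{j-i}):
  psi_1 = theta_1 + phi_1 = 0.599 + (0.362) = 0.961
Right-hand sides:
  c_0 = sigma^2 (1 + theta_1 psi_1) = 2 * (1 + (0.599)(0.961)) = 2 * 1.575639 = 3.151278
  c_1 = sigma^2 theta_1 = 2 * (0.599) = 1.198
  c_2 = 0
Equations for k = 0, 1, 2 (AR order 2, c_2 = 0):
  (E0) gamma(0) = phi_1 gamma(1) + phi_2 gamma(2) + c_0
  (E1) gamma(1) = phi_1 gamma(0) + phi_2 gamma(1) + c_1
  (E2) gamma(2) = phi_1 gamma(1) + phi_2 gamma(0)
From (E1): gamma(1) = A gamma(0) + B with
  A = phi_1 / (1 - phi_2) = 0.362 / 1.488 = 0.24328,   B = c_1 / (1 - phi_2) = 1.198 / 1.488 = 0.805108.
Insert (E2) into (E0): gamma(0) (1 - phi_2^2) = phi_1 (1 + phi_2) gamma(1) + c_0.
  phi_1 (1 + phi_2) = (0.362)(0.512) = 0.185344,   1 - phi_2^2 = 0.761856.
Replace gamma(1) by A gamma(0) + B and collect gamma(0):
  gamma(0) [0.761856 - (0.185344)(0.24328)] = (0.185344)(0.805108) + 3.151278
  gamma(0) * 0.716766 = 3.3005
  gamma(0) = 3.3005 / 0.716766 = 4.604713.
  gamma(1) = A gamma(0) + B = (0.24328)(4.604713) + (0.805108) = 1.92534.
Therefore gamma(1) = 1.9253 (to 4 decimal places).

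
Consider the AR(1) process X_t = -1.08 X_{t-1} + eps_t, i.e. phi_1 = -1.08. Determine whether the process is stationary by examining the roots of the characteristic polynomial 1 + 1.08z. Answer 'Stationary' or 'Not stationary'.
\text{Not stationary}

The AR(p) characteristic polynomial is P(z) = 1 + 1.08z.
Stationarity requires all roots to lie outside the unit circle, i.e. |z| > 1 for every root.
This is linear in z: 1 + (1.08) z = 0  =>  z = -1/(1.08) = -0.925926,  |z| = 0.925926.
Moduli of all roots: 0.9259.
All moduli strictly greater than 1? No.
Verdict: Not stationary.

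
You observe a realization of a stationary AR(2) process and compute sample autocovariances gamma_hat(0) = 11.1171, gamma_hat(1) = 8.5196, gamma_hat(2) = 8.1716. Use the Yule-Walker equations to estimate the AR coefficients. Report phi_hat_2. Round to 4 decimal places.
\hat\phi_{2} = 0.3580

The Yule-Walker equations for an AR(p) process read, in matrix form,
  Gamma_p phi = r_p,   with   (Gamma_p)_{ij} = gamma(|i - j|),
                       (r_p)_i = gamma(i),   i,j = 1..p.
Substitute the sample gammas (Toeplitz matrix and right-hand side of size 2):
  Gamma_p = [[11.1171, 8.5196], [8.5196, 11.1171]]
  r_p     = [8.5196, 8.1716]
Written out:
  11.1171 phi_1 + 8.5196 phi_2 = 8.5196
  8.5196 phi_1 + 11.1171 phi_2 = 8.1716
Solve by Cramer's rule:
  det = gamma(0)^2 - gamma(1)^2 = (11.1171)^2 - (8.5196)^2 = 123.58991241 - 72.58358416 = 51.00632825
  phi_hat_1 = [gamma(1) gamma(0) - gamma(1) gamma(2)] / det = [(8.5196)(11.1171) - (8.5196)(8.1716)] / 51.00632825 = 25.0944818 / 51.00632825 = 0.492
  phi_hat_2 = [gamma(0) gamma(2) - gamma(1)^2] / det = [(11.1171)(8.1716) - (8.5196)^2] / 51.00632825 = 18.2609102 / 51.00632825 = 0.358
So phi_hat = [0.4920, 0.3580].
Therefore phi_hat_2 = 0.3580.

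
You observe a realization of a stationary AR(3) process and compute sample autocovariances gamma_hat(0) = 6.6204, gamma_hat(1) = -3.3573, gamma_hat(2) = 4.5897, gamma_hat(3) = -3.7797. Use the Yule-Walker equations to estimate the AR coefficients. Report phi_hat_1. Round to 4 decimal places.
\hat\phi_{1} = -0.0550

The Yule-Walker equations for an AR(p) process read, in matrix form,
  Gamma_p phi = r_p,   with   (Gamma_p)_{ij} = gamma(|i - j|),
                       (r_p)_i = gamma(i),   i,j = 1..p.
Substitute the sample gammas (Toeplitz matrix and right-hand side of size 3):
  Gamma_p = [[6.6204, -3.3573, 4.5897], [-3.3573, 6.6204, -3.3573], [4.5897, -3.3573, 6.6204]]
  r_p     = [-3.3573, 4.5897, -3.7797]
Written out (R1..R3):
  (R1) 6.6204 phi_1 - 3.3573 phi_2 + 4.5897 phi_3 = -3.3573
  (R2) -3.3573 phi_1 + 6.6204 phi_2 - 3.3573 phi_3 = 4.5897
  (R3) 4.5897 phi_1 - 3.3573 phi_2 + 6.6204 phi_3 = -3.7797
Gaussian elimination:
  R2 <- R2 - (-3.3573/6.6204) R1 = R2 - (-0.507114) R1:  4.917865 phi_2 - 1.029797 phi_3 = 2.887165
  R3 <- R3 - (4.5897/6.6204) R1 = R3 - (0.693266) R1:  -1.029797 phi_2 + 3.438516 phi_3 = -1.452197
  R3 <- R3 - (-1.029797/4.917865) R2 = R3 - (-0.209399) R2:  3.222877 phi_3 = -0.847627
Back-substitution:
  phi_hat_3 = -0.847627 / 3.222877 = -0.263003
  phi_hat_2 = (2.887165 - (-1.029797)(-0.263003)) / 4.917865 = 0.532004
  phi_hat_1 = (-3.3573 - (-3.3573)(0.532004) - (4.5897)(-0.263003)) / 6.6204 = -0.054996
So phi_hat = [-0.0550, 0.5320, -0.2630].
Therefore phi_hat_1 = -0.0550.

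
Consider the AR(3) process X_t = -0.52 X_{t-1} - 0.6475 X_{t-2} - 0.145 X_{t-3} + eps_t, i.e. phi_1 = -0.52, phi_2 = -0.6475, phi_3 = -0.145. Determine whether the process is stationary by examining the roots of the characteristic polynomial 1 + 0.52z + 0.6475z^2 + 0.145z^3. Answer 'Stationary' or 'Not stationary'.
\text{Stationary}

The AR(p) characteristic polynomial is P(z) = 1 + 0.52z + 0.6475z^2 + 0.145z^3.
Stationarity requires all roots to lie outside the unit circle, i.e. |z| > 1 for every root.
Degree 3: look for a simple real root z0 first, then factor out (1 - z/z0) and solve the remaining quadratic.
Testing z0 = -4: P(-4) = 1 + (0.52)(-4) + (0.6475)(-4)^2 + (0.145)(-4)^3
  = 1 + (-2.08) + (10.36) + (-9.28) = 0.  So z_0 = -4 is a root, |z_0| = 4.
Divide out the factor (1 + 0.25 z) = (1 - z/z0) (since 1/z0 = -0.25):
  P(z) = (1 + 0.25 z)(1 + (0.27) z + (0.58) z^2)
  [check: z-coef 0.27 - (-0.25) = 0.52; z^2-coef 0.58 - (-0.25)(0.27) = 0.6475; z^3-coef -(-0.25)(0.58) = 0.145.]
Remaining roots from the quadratic factor 1 + (0.27) z + (0.58) z^2:
  Set 1 + (0.27) z + (0.58) z^2 = 0, i.e. a z^2 + b z + c = 0 with a = 0.58, b = 0.27, c = 1.
  Discriminant D = b^2 - 4ac = (0.27)^2 - 4*(0.58)*1 = 0.0729 - (2.32) = -2.2471.
  D < 0, so the roots are the complex-conjugate pair z = (-b +/- i sqrt(-D)) / (2a) = -0.2328 +/- 1.2923i.
  For a conjugate pair |z|^2 = z * conj(z) = (product of roots) = c/a = 1/(0.58) = 1.724138, so |z| = sqrt(1.724138) = 1.3131 for both roots.
Moduli of all roots: 4.0000, 1.3131, 1.3131.
All moduli strictly greater than 1? Yes.
Verdict: Stationary.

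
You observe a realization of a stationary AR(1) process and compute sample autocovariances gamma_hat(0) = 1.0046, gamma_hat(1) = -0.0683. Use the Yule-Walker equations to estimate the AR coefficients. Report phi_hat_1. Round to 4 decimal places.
\hat\phi_{1} = -0.0680

The Yule-Walker equations for an AR(p) process read, in matrix form,
  Gamma_p phi = r_p,   with   (Gamma_p)_{ij} = gamma(|i - j|),
                       (r_p)_i = gamma(i),   i,j = 1..p.
Substitute the sample gammas (Toeplitz matrix and right-hand side of size 1):
  Gamma_p = [[1.0046]]
  r_p     = [-0.0683]
With p = 1 this is the single equation gamma(0) phi_1 = gamma(1):
  phi_hat_1 = gamma(1) / gamma(0) = -0.0683 / 1.0046 = -0.0680.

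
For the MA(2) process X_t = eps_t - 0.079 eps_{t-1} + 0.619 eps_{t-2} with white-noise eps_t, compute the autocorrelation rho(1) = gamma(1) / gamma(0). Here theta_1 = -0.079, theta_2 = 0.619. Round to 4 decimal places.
\rho(1) = -0.0921

For an MA(q) process with theta_0 = 1, the autocovariance is
  gamma(k) = sigma^2 * sum_{i=0..q-k} theta_i * theta_{i+k},
and rho(k) = gamma(k) / gamma(0). Sigma^2 cancels.
  numerator   = (1)*(-0.079) + (-0.079)*(0.619) = -0.127901.
  denominator = (1)^2 + (-0.079)^2 + (0.619)^2 = 1.389402.
  rho(1) = -0.127901 / 1.389402 = -0.0921.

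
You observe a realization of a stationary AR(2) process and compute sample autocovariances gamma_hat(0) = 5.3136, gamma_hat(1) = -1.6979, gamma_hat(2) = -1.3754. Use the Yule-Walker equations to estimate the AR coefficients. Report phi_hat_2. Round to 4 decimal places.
\hat\phi_{2} = -0.4020

The Yule-Walker equations for an AR(p) process read, in matrix form,
  Gamma_p phi = r_p,   with   (Gamma_p)_{ij} = gamma(|i - j|),
                       (r_p)_i = gamma(i),   i,j = 1..p.
Substitute the sample gammas (Toeplitz matrix and right-hand side of size 2):
  Gamma_p = [[5.3136, -1.6979], [-1.6979, 5.3136]]
  r_p     = [-1.6979, -1.3754]
Written out:
  5.3136 phi_1 - 1.6979 phi_2 = -1.6979
  -1.6979 phi_1 + 5.3136 phi_2 = -1.3754
Solve by Cramer's rule:
  det = gamma(0)^2 - gamma(1)^2 = (5.3136)^2 - (-1.6979)^2 = 28.23434496 - 2.88286441 = 25.35148055
  phi_hat_1 = [gamma(1) gamma(0) - gamma(1) gamma(2)] / det = [(-1.6979)(5.3136) - (-1.6979)(-1.3754)] / 25.35148055 = -11.3572531 / 25.35148055 = -0.448
  phi_hat_2 = [gamma(0) gamma(2) - gamma(1)^2] / det = [(5.3136)(-1.3754) - (-1.6979)^2] / 25.35148055 = -10.19118985 / 25.35148055 = -0.402
So phi_hat = [-0.4480, -0.4020].
Therefore phi_hat_2 = -0.4020.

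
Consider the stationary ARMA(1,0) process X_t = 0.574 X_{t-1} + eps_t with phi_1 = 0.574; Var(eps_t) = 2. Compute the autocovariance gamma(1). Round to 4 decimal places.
\gamma(1) = 1.7121

Multiply the model equation by X_{t-k} and take expectations. With theta_0 = psi_0 = 1 and psi_j the MA(infinity) weights, this gives
  gamma(k) - sum_i phi_i gamma(k-i) = c_k,
  c_k = sigma^2 * sum_{j=k..q} theta_j psi_{j-k}   (c_k = 0 for k > q),
using gamma(-m) = gamma(m).
Pure AR (q = 0): c_0 = sigma^2 = 2, c_k = 0 for k >= 1.
Equations for k = 0 and k = 1 (AR order 1):
  gamma(0) = phi_1 gamma(1) + c_0
  gamma(1) = phi_1 gamma(0) + c_1
Substituting the second into the first: gamma(0) (1 - phi_1^2) = c_0 + phi_1 c_1, so
  gamma(0) = c_0 / (1 - phi_1^2) = 2 / (1 - (0.574)^2) = 2 / 0.670524 = 2.982742.
  gamma(1) = phi_1 gamma(0) = (0.574)(2.982742) = 1.712094.
Therefore gamma(1) = 1.7121 (to 4 decimal places).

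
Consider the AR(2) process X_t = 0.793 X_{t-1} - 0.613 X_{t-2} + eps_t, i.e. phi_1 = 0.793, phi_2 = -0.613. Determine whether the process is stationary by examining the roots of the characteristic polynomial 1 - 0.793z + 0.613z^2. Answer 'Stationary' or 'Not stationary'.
\text{Stationary}

The AR(p) characteristic polynomial is P(z) = 1 - 0.793z + 0.613z^2.
Stationarity requires all roots to lie outside the unit circle, i.e. |z| > 1 for every root.
Set 1 + (-0.793) z + (0.613) z^2 = 0, i.e. a z^2 + b z + c = 0 with a = 0.613, b = -0.793, c = 1.
Discriminant D = b^2 - 4ac = (-0.793)^2 - 4*(0.613)*1 = 0.628849 - (2.452) = -1.823151.
D < 0, so the roots are the complex-conjugate pair z = (-b +/- i sqrt(-D)) / (2a) = 0.6468 +/- 1.1013i.
For a conjugate pair |z|^2 = z * conj(z) = (product of roots) = c/a = 1/(0.613) = 1.631321, so |z| = sqrt(1.631321) = 1.2772 for both roots.
Moduli of all roots: 1.2772, 1.2772.
All moduli strictly greater than 1? Yes.
Verdict: Stationary.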